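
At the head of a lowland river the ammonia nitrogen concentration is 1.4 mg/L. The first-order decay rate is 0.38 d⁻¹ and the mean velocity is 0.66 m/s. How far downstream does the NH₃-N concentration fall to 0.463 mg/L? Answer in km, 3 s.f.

From C = C₀·e^(−kt), t = ln(C₀/C)/k = ln(1.4/0.463)/0.38 = 1.107/0.38 = 2.912 d.
Distance = v·t = 0.66 m/s × 2.516e+05 s = 1.66e+05 m = 166 km.

166 km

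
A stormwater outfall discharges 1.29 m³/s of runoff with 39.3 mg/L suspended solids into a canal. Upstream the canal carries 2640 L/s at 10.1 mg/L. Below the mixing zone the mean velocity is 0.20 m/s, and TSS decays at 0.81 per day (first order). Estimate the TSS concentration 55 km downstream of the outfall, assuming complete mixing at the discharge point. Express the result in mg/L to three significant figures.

2640 L/s = 2.64 m³/s.
After complete mixing, C₀ = (1.29·39.3 + 2.64·10.1) / 3.93 = 19.68 mg/L.
Travel time t = 5.5e+04 m / 0.20 m/s = 2.75e+05 s = 3.183 d.
C = 19.68·exp(−0.81·3.183) = 19.68·0.07592 = 1.494 mg/L.

1.49 mg/L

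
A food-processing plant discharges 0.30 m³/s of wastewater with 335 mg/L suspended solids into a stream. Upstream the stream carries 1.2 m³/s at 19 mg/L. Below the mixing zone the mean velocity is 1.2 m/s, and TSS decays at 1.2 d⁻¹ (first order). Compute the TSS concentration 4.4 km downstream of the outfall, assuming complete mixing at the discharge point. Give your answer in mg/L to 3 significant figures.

After complete mixing, C₀ = (0.3·335 + 1.2·19) / 1.5 = 82.2 mg/L.
Travel time t = 4400 m / 1.2 m/s = 3667 s = 0.04244 d.
C = 82.2·exp(−1.2·0.04244) = 82.2·0.9503 = 78.12 mg/L.

78.1 mg/L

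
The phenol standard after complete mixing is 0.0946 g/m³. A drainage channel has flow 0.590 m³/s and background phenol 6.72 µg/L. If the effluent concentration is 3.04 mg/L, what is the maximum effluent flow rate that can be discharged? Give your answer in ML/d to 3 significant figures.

1.52 ML/d

6.72 µg/L = 0.00672 mg/L.
Mass balance at complete mixing: C_std·(Q_w + Q_r) = Q_w·C_e + Q_r·C_b.
Rearranging, Q_w = Q_r·(C_std − C_b)/(C_e − C_std) = 0.590·(0.0946 − 0.00672) / (3.04 − 0.0946) = 0.0176 m³/s.
= 1.521 ML/d.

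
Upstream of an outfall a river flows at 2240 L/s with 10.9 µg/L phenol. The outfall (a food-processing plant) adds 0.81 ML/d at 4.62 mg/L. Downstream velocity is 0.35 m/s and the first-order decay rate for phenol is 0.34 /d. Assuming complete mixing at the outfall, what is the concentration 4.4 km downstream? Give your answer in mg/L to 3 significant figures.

0.0287 mg/L

0.81 ML/d = 0.009375 m³/s.
2240 L/s = 2.24 m³/s.
10.9 µg/L = 0.0109 mg/L.
After complete mixing, C₀ = (0.009375·4.62 + 2.24·0.0109) / 2.249 = 0.03011 mg/L.
Travel time t = 4400 m / 0.35 m/s = 1.257e+04 s = 0.1455 d.
C = 0.03011·exp(−0.34·0.1455) = 0.03011·0.9517 = 0.02866 mg/L.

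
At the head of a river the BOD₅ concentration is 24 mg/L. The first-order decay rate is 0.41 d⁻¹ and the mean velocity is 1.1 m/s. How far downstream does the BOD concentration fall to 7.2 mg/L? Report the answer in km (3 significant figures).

From C = C₀·e^(−kt), t = ln(C₀/C)/k = ln(24/7.2)/0.41 = 1.204/0.41 = 2.937 d.
Distance = v·t = 1.1 m/s × 2.537e+05 s = 2.791e+05 m = 279.1 km.

279 km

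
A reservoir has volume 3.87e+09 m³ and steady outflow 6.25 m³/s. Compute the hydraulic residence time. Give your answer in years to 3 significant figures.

19.6 yr

Q = 6.25 m³/s × 3.156e+07 s/yr = 1.972e+08 m³/yr.
Hydraulic residence time τ = V/Q = 3.87e+09/1.972e+08 = 19.62 yr.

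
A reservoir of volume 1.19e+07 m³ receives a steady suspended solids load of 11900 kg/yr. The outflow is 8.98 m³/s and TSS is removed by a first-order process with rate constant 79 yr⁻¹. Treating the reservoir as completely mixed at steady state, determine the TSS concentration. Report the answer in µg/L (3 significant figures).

9.73 µg/L

Outflow Q = 8.98 m³/s × 3.156e+07 s/yr = 2.834e+08 m³/yr.
Steady-state CSTR mass balance: W = Q·C + k·V·C, so C = W/(Q + kV).
Q + kV = 2.834e+08 + 79·1.19e+07 = 1.223e+09 m³/yr.
C = 11900/1.223e+09 = 9.726e-06 kg/m³ = 0.009726 mg/L = 9.726 µg/L.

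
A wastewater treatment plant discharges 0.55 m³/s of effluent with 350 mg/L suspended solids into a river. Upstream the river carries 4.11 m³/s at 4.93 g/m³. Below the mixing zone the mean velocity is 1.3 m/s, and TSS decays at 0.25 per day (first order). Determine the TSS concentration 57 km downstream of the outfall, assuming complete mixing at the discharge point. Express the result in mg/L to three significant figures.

After complete mixing, C₀ = (0.55·350 + 4.11·4.93) / 4.66 = 45.66 mg/L.
Travel time t = 5.7e+04 m / 1.3 m/s = 4.385e+04 s = 0.5075 d.
C = 45.66·exp(−0.25·0.5075) = 45.66·0.8808 = 40.22 mg/L.

40.2 mg/L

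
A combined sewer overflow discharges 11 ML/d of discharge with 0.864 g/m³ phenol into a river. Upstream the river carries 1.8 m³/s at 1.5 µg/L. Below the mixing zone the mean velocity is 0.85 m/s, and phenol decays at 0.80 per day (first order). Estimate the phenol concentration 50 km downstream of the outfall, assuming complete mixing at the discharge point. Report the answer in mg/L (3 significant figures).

11 ML/d = 0.1273 m³/s.
1.5 µg/L = 0.0015 mg/L.
After complete mixing, C₀ = (0.1273·0.864 + 1.8·0.0015) / 1.927 = 0.05848 mg/L.
Travel time t = 5e+04 m / 0.85 m/s = 5.882e+04 s = 0.6808 d.
C = 0.05848·exp(−0.80·0.6808) = 0.05848·0.58 = 0.03392 mg/L.

0.0339 mg/L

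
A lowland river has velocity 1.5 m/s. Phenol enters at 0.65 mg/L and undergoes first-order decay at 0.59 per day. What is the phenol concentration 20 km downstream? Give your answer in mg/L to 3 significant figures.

Travel time t = 20 km / 1.5 m/s = 2e+04/1.5 = 1.333e+04 s = 0.1543 d.
First-order decay: C = 0.65·exp(−0.59·0.1543) = 0.65·0.913 = 0.5934 mg/L.

0.593 mg/L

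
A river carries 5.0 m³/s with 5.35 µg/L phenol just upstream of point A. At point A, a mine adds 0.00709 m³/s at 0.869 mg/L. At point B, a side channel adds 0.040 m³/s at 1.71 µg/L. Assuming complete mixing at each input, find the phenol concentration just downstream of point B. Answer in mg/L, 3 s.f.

5.35 µg/L = 0.00535 mg/L.
After input A: C = (5·0.00535 + 0.00709·0.869) / 5.007 = 0.006573 mg/L.
1.71 µg/L = 0.00171 mg/L.
After input B: C = (5.007·0.006573 + 0.04·0.00171) / 5.047 = 0.006534 mg/L.

0.00653 mg/L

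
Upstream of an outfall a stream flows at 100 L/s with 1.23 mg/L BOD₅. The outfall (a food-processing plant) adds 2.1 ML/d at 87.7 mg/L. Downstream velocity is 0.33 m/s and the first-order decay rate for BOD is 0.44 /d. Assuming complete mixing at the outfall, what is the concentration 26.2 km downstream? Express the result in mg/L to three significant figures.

12.1 mg/L

2.1 ML/d = 0.02431 m³/s.
100 L/s = 0.1 m³/s.
After complete mixing, C₀ = (0.02431·87.7 + 0.1·1.23) / 0.1243 = 18.14 mg/L.
Travel time t = 2.62e+04 m / 0.33 m/s = 7.939e+04 s = 0.9189 d.
C = 18.14·exp(−0.44·0.9189) = 18.14·0.6674 = 12.11 mg/L.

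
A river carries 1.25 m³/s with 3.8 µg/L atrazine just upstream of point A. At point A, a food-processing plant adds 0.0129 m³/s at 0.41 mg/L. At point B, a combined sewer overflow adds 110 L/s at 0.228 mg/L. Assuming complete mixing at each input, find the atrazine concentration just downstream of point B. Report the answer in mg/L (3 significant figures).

3.8 µg/L = 0.0038 mg/L.
After input A: C = (1.25·0.0038 + 0.0129·0.41) / 1.263 = 0.007949 mg/L.
110 L/s = 0.11 m³/s.
After input B: C = (1.263·0.007949 + 0.11·0.228) / 1.373 = 0.02558 mg/L.

0.0256 mg/L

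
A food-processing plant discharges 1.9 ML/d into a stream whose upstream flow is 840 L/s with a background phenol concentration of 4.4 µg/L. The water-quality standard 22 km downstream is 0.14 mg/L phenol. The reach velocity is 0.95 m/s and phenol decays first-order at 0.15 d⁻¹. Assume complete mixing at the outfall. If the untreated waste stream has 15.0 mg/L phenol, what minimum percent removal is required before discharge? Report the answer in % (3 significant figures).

1.9 ML/d = 0.02199 m³/s.
840 L/s = 0.84 m³/s.
4.4 µg/L = 0.0044 mg/L.
Travel time to the compliance point: t = 2.2e+04/0.95 = 2.316e+04 s = 0.268 d; decay factor exp(−0.15·0.268) = 0.9606.
So the concentration just after mixing may be at most 0.14/0.9606 = 0.1457 mg/L.
Mass balance: 0.1457·0.862 = 0.02199·Cₑ + 0.84·0.0044.
Cₑ = (0.1256 − 0.003696) / 0.02199 = 5.545 mg/L.
Required removal = 1 − 5.545/15.0 = 63.03 %.

63.0 %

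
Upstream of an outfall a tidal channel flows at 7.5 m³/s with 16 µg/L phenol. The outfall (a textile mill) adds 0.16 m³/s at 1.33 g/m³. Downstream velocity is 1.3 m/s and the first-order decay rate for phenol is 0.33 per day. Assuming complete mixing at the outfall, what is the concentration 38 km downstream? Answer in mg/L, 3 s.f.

0.0389 mg/L

16 µg/L = 0.016 mg/L.
After complete mixing, C₀ = (0.16·1.33 + 7.5·0.016) / 7.66 = 0.04345 mg/L.
Travel time t = 3.8e+04 m / 1.3 m/s = 2.923e+04 s = 0.3383 d.
C = 0.04345·exp(−0.33·0.3383) = 0.04345·0.8944 = 0.03886 mg/L.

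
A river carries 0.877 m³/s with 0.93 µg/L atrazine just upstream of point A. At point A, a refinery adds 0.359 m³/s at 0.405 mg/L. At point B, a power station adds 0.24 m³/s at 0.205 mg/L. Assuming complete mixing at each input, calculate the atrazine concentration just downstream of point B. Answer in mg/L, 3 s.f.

0.93 µg/L = 0.00093 mg/L.
After input A: C = (0.877·0.00093 + 0.359·0.405) / 1.236 = 0.1183 mg/L.
After input B: C = (1.236·0.1183 + 0.24·0.205) / 1.476 = 0.1324 mg/L.

0.132 mg/L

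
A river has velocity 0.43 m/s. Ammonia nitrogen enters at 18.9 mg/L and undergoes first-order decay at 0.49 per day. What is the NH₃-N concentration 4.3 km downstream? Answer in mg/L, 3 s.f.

Travel time t = 4.3 km / 0.43 m/s = 4300/0.43 = 1e+04 s = 0.1157 d.
First-order decay: C = 18.9·exp(−0.49·0.1157) = 18.9·0.9449 = 17.86 mg/L.

17.9 mg/L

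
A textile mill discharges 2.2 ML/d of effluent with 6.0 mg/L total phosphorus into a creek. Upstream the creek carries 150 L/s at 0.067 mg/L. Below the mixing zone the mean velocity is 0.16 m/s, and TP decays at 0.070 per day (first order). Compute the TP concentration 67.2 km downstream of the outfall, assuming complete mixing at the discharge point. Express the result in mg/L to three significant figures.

2.2 ML/d = 0.02546 m³/s.
150 L/s = 0.15 m³/s.
After complete mixing, C₀ = (0.02546·6 + 0.15·0.067) / 0.1755 = 0.928 mg/L.
Travel time t = 6.72e+04 m / 0.16 m/s = 4.2e+05 s = 4.861 d.
C = 0.928·exp(−0.070·4.861) = 0.928·0.7116 = 0.6603 mg/L.

0.660 mg/L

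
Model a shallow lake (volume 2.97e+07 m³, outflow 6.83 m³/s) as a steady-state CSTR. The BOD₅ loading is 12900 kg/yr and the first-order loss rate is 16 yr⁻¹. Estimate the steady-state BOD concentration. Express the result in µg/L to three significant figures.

Outflow Q = 6.83 m³/s × 3.156e+07 s/yr = 2.155e+08 m³/yr.
Steady-state CSTR mass balance: W = Q·C + k·V·C, so C = W/(Q + kV).
Q + kV = 2.155e+08 + 16·2.97e+07 = 6.907e+08 m³/yr.
C = 12900/6.907e+08 = 1.868e-05 kg/m³ = 0.01868 mg/L = 18.68 µg/L.

18.7 µg/L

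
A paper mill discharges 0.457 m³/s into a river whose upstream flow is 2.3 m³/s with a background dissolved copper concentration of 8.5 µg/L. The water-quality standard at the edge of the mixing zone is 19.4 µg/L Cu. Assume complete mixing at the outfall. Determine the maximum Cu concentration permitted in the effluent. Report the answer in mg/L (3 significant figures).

0.0743 mg/L

8.5 µg/L = 0.0085 mg/L.
19.4 µg/L = 0.0194 mg/L.
Mass balance: 0.0194·2.757 = 0.457·Cₑ + 2.3·0.0085.
Cₑ = (0.05349 − 0.01955) / 0.457 = 0.07426 mg/L.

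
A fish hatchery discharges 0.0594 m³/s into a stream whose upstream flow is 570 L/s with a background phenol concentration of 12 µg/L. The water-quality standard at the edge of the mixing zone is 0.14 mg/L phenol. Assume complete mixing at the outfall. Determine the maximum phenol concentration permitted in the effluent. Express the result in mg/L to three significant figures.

1.37 mg/L

570 L/s = 0.57 m³/s.
12 µg/L = 0.012 mg/L.
Mass balance: 0.14·0.6294 = 0.0594·Cₑ + 0.57·0.012.
Cₑ = (0.08812 − 0.00684) / 0.0594 = 1.368 mg/L.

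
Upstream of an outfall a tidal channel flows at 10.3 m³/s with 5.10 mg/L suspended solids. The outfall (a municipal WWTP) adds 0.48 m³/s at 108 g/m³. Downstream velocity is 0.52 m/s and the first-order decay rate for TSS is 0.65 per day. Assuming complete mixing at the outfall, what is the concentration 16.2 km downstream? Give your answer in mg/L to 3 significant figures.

After complete mixing, C₀ = (0.48·108 + 10.3·5.1) / 10.78 = 9.682 mg/L.
Travel time t = 1.62e+04 m / 0.52 m/s = 3.115e+04 s = 0.3606 d.
C = 9.682·exp(−0.65·0.3606) = 9.682·0.7911 = 7.659 mg/L.

7.66 mg/L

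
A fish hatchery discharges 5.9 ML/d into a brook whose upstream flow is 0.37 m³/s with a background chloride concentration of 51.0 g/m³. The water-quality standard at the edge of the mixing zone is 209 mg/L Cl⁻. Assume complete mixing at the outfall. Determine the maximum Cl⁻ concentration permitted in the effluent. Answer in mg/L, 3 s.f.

5.9 ML/d = 0.06829 m³/s.
Mass balance: 209·0.4383 = 0.06829·Cₑ + 0.37·51.
Cₑ = (91.6 − 18.87) / 0.06829 = 1065 mg/L.

1070 mg/L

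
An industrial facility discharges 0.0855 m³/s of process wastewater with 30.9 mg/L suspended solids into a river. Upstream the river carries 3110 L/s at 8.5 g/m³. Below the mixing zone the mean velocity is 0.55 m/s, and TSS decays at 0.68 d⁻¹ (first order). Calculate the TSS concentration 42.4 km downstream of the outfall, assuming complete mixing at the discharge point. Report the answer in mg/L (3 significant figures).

4.96 mg/L

3110 L/s = 3.11 m³/s.
After complete mixing, C₀ = (0.0855·30.9 + 3.11·8.5) / 3.196 = 9.099 mg/L.
Travel time t = 4.24e+04 m / 0.55 m/s = 7.709e+04 s = 0.8923 d.
C = 9.099·exp(−0.68·0.8923) = 9.099·0.5451 = 4.96 mg/L.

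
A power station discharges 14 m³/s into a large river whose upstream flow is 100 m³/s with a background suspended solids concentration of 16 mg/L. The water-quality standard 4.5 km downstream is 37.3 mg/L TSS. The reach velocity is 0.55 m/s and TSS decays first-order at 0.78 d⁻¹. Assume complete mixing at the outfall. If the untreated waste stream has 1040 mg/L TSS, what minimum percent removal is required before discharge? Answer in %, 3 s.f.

79.5 %

Travel time to the compliance point: t = 4500/0.55 = 8182 s = 0.0947 d; decay factor exp(−0.78·0.0947) = 0.9288.
So the concentration just after mixing may be at most 37.3/0.9288 = 40.16 mg/L.
Mass balance: 40.16·114 = 14·Cₑ + 100·16.
Cₑ = (4578 − 1600) / 14 = 212.7 mg/L.
Required removal = 1 − 212.7/1040 = 79.55 %.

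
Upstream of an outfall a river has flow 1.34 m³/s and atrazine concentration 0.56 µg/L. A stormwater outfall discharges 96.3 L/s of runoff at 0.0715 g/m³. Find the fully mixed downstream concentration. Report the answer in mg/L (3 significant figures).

96.3 L/s = 0.0963 m³/s.
0.56 µg/L = 0.00056 mg/L.
Conservation of mass across the mixing zone: C = (0.0963·0.0715 + 1.34·0.00056) / (0.0963 + 1.34) = 0.007636/1.436 = 0.005316 mg/L.

0.00532 mg/L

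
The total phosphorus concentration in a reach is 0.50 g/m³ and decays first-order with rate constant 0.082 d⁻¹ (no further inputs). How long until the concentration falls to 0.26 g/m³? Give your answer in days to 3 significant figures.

7.97 d

t = ln(C₀/C)/k = ln(0.50/0.26)/0.082 = 0.6539/0.082 = 7.975 d.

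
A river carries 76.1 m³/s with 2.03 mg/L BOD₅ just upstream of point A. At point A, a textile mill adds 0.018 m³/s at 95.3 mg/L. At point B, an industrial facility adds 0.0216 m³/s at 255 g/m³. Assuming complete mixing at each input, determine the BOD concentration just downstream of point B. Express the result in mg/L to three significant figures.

After input A: C = (76.1·2.03 + 0.018·95.3) / 76.12 = 2.052 mg/L.
After input B: C = (76.12·2.052 + 0.0216·255) / 76.14 = 2.124 mg/L.

2.12 mg/L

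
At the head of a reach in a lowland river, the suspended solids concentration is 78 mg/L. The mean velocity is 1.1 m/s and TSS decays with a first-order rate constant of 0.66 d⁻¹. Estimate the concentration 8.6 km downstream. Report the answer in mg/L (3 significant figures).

73.5 mg/L

Travel time t = 8.6 km / 1.1 m/s = 8600/1.1 = 7818 s = 0.09049 d.
First-order decay: C = 78·exp(−0.66·0.09049) = 78·0.942 = 73.48 mg/L.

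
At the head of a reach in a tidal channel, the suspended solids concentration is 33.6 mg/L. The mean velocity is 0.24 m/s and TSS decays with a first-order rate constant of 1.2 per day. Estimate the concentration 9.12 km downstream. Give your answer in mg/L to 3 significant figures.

Travel time t = 9.12 km / 0.24 m/s = 9120/0.24 = 3.8e+04 s = 0.4398 d.
First-order decay: C = 33.6·exp(−1.2·0.4398) = 33.6·0.5899 = 19.82 mg/L.

19.8 mg/L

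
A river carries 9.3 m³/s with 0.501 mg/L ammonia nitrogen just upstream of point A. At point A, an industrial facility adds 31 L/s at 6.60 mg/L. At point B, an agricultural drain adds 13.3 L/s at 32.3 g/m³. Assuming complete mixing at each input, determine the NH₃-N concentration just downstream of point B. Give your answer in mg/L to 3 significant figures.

31 L/s = 0.031 m³/s.
After input A: C = (9.3·0.501 + 0.031·6.6) / 9.331 = 0.5213 mg/L.
13.3 L/s = 0.0133 m³/s.
After input B: C = (9.331·0.5213 + 0.0133·32.3) / 9.344 = 0.5665 mg/L.

0.566 mg/L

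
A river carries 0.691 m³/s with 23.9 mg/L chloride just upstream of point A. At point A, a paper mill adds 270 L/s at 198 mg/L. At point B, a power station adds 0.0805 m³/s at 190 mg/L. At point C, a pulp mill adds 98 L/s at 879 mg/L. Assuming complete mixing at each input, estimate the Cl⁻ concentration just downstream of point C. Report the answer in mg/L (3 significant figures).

270 L/s = 0.27 m³/s.
After input A: C = (0.691·23.9 + 0.27·198) / 0.961 = 72.81 mg/L.
After input B: C = (0.961·72.81 + 0.0805·190) / 1.041 = 81.87 mg/L.
98 L/s = 0.098 m³/s.
After input C: C = (1.041·81.87 + 0.098·879) / 1.139 = 150.4 mg/L.

150 mg/L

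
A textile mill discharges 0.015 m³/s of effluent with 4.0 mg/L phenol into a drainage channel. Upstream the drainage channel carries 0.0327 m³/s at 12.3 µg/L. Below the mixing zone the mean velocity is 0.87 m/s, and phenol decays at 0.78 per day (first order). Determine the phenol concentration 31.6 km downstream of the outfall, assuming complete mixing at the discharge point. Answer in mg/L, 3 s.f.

0.912 mg/L

12.3 µg/L = 0.0123 mg/L.
After complete mixing, C₀ = (0.015·4 + 0.0327·0.0123) / 0.0477 = 1.266 mg/L.
Travel time t = 3.16e+04 m / 0.87 m/s = 3.632e+04 s = 0.4204 d.
C = 1.266·exp(−0.78·0.4204) = 1.266·0.7204 = 0.9123 mg/L.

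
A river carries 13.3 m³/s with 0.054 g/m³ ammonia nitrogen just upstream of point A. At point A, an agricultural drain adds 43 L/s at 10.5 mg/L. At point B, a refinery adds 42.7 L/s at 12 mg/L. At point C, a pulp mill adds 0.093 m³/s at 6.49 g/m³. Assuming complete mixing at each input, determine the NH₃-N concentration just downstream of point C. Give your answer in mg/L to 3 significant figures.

43 L/s = 0.043 m³/s.
After input A: C = (13.3·0.054 + 0.043·10.5) / 13.34 = 0.08766 mg/L.
42.7 L/s = 0.0427 m³/s.
After input B: C = (13.34·0.08766 + 0.0427·12) / 13.39 = 0.1257 mg/L.
After input C: C = (13.39·0.1257 + 0.093·6.49) / 13.48 = 0.1696 mg/L.

0.170 mg/L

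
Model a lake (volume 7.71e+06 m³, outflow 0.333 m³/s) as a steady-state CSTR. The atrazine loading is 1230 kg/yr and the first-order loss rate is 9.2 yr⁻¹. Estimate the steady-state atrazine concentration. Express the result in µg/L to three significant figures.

15.1 µg/L

Outflow Q = 0.333 m³/s × 3.156e+07 s/yr = 1.051e+07 m³/yr.
Steady-state CSTR mass balance: W = Q·C + k·V·C, so C = W/(Q + kV).
Q + kV = 1.051e+07 + 9.2·7.71e+06 = 8.144e+07 m³/yr.
C = 1230/8.144e+07 = 1.51e-05 kg/m³ = 0.0151 mg/L = 15.1 µg/L.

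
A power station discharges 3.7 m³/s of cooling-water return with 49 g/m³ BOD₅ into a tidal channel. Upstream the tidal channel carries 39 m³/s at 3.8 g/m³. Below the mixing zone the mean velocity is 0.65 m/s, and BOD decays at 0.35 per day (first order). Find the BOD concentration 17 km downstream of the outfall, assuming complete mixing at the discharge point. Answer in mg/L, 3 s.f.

After complete mixing, C₀ = (3.7·49 + 39·3.8) / 42.7 = 7.717 mg/L.
Travel time t = 1.7e+04 m / 0.65 m/s = 2.615e+04 s = 0.3027 d.
C = 7.717·exp(−0.35·0.3027) = 7.717·0.8995 = 6.941 mg/L.

6.94 mg/L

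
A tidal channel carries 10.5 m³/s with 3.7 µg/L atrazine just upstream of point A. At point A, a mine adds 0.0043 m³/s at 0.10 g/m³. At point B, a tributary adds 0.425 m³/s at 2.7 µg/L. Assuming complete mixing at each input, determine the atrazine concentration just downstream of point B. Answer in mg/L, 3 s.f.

3.7 µg/L = 0.0037 mg/L.
After input A: C = (10.5·0.0037 + 0.0043·0.1) / 10.5 = 0.003739 mg/L.
2.7 µg/L = 0.0027 mg/L.
After input B: C = (10.5·0.003739 + 0.425·0.0027) / 10.93 = 0.003699 mg/L.

0.00370 mg/L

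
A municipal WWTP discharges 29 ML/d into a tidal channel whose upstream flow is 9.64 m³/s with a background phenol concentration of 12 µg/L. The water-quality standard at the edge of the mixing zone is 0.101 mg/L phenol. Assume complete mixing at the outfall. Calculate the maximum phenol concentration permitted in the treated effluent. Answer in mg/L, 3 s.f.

29 ML/d = 0.3356 m³/s.
12 µg/L = 0.012 mg/L.
Mass balance: 0.101·9.976 = 0.3356·Cₑ + 9.64·0.012.
Cₑ = (1.008 − 0.1157) / 0.3356 = 2.657 mg/L.

2.66 mg/L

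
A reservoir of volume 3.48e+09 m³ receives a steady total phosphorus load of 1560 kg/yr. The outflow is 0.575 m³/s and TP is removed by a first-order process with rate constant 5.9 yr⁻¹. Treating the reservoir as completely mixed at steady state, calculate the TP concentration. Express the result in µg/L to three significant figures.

Outflow Q = 0.575 m³/s × 3.156e+07 s/yr = 1.815e+07 m³/yr.
Steady-state CSTR mass balance: W = Q·C + k·V·C, so C = W/(Q + kV).
Q + kV = 1.815e+07 + 5.9·3.48e+09 = 2.055e+10 m³/yr.
C = 1560/2.055e+10 = 7.591e-08 kg/m³ = 7.591e-05 mg/L = 0.07591 µg/L.

0.0759 µg/L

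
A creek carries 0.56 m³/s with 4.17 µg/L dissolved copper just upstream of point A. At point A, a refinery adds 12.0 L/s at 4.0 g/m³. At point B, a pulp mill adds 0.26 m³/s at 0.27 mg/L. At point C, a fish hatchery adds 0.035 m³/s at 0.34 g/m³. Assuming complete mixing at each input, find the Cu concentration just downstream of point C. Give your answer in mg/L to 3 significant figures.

4.17 µg/L = 0.00417 mg/L.
12.0 L/s = 0.012 m³/s.
After input A: C = (0.56·0.00417 + 0.012·4) / 0.572 = 0.088 mg/L.
After input B: C = (0.572·0.088 + 0.26·0.27) / 0.832 = 0.1449 mg/L.
After input C: C = (0.832·0.1449 + 0.035·0.34) / 0.867 = 0.1528 mg/L.

0.153 mg/L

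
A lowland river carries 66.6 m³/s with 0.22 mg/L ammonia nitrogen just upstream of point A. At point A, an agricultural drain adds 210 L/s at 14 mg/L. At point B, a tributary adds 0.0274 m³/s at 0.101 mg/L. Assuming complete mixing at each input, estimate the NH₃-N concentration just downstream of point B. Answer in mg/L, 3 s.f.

0.263 mg/L

210 L/s = 0.21 m³/s.
After input A: C = (66.6·0.22 + 0.21·14) / 66.81 = 0.2633 mg/L.
After input B: C = (66.81·0.2633 + 0.0274·0.101) / 66.84 = 0.2632 mg/L.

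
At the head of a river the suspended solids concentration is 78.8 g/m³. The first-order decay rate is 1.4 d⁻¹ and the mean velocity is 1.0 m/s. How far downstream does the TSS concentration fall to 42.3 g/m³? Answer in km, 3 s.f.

From C = C₀·e^(−kt), t = ln(C₀/C)/k = ln(78.8/42.3)/1.4 = 0.6221/1.4 = 0.4444 d.
Distance = v·t = 1.0 m/s × 3.839e+04 s = 3.839e+04 m = 38.39 km.

38.4 km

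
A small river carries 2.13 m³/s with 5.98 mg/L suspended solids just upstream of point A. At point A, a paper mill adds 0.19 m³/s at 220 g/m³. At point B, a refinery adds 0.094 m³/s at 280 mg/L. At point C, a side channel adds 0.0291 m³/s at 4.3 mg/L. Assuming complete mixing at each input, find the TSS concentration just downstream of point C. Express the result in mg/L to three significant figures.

After input A: C = (2.13·5.98 + 0.19·220) / 2.32 = 23.51 mg/L.
After input B: C = (2.32·23.51 + 0.094·280) / 2.414 = 33.5 mg/L.
After input C: C = (2.414·33.5 + 0.0291·4.3) / 2.443 = 33.15 mg/L.

33.1 mg/L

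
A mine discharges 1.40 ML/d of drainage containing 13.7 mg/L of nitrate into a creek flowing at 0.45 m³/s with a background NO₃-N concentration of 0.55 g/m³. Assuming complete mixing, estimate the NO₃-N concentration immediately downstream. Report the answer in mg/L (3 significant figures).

1.40 ML/d = 0.0162 m³/s.
By mass balance at complete mixing, C = (0.0162·13.7 + 0.45·0.55) / (0.0162 + 0.45) = 0.4695/0.4662 = 1.007 mg/L.

1.01 mg/L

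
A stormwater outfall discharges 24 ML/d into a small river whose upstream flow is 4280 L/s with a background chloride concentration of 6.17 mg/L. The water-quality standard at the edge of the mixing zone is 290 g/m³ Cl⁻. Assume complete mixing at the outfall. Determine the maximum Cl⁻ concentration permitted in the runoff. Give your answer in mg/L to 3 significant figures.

4660 mg/L

24 ML/d = 0.2778 m³/s.
4280 L/s = 4.28 m³/s.
Mass balance: 290·4.558 = 0.2778·Cₑ + 4.28·6.17.
Cₑ = (1322 − 26.41) / 0.2778 = 4663 mg/L.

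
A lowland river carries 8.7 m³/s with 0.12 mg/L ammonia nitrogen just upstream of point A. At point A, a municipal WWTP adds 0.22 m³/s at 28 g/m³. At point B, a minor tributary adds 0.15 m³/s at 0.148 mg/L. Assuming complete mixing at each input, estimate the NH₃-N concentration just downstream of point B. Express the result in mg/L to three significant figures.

0.797 mg/L

After input A: C = (8.7·0.12 + 0.22·28) / 8.92 = 0.8076 mg/L.
After input B: C = (8.92·0.8076 + 0.15·0.148) / 9.07 = 0.7967 mg/L.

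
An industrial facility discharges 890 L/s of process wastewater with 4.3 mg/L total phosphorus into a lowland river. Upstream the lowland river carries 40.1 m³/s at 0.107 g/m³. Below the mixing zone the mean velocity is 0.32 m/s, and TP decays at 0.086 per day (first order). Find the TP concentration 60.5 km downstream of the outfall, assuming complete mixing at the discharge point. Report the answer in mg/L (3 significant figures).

890 L/s = 0.89 m³/s.
After complete mixing, C₀ = (0.89·4.3 + 40.1·0.107) / 40.99 = 0.198 mg/L.
Travel time t = 6.05e+04 m / 0.32 m/s = 1.891e+05 s = 2.188 d.
C = 0.198·exp(−0.086·2.188) = 0.198·0.8285 = 0.1641 mg/L.

0.164 mg/L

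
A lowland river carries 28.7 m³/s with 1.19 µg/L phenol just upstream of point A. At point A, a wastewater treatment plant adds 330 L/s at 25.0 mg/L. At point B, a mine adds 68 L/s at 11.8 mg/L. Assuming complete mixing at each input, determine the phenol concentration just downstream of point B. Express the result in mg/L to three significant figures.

0.312 mg/L

1.19 µg/L = 0.00119 mg/L.
330 L/s = 0.33 m³/s.
After input A: C = (28.7·0.00119 + 0.33·25) / 29.03 = 0.2854 mg/L.
68 L/s = 0.068 m³/s.
After input B: C = (29.03·0.2854 + 0.068·11.8) / 29.1 = 0.3123 mg/L.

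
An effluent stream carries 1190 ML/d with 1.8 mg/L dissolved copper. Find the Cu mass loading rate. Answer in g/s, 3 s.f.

1190 ML/d = 13.77 m³/s.
Mass flux = Q·C = 13.77 m³/s × 1.8 g/m³ = 24.79 g/s.

24.8 g/s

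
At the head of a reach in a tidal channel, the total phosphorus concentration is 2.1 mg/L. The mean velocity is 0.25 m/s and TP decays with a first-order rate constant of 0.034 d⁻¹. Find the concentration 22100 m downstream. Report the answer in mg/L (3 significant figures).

Travel time t = 22100 m / 0.25 m/s = 2.21e+04/0.25 = 8.84e+04 s = 1.023 d.
First-order decay: C = 2.1·exp(−0.034·1.023) = 2.1·0.9658 = 2.028 mg/L.

2.03 mg/L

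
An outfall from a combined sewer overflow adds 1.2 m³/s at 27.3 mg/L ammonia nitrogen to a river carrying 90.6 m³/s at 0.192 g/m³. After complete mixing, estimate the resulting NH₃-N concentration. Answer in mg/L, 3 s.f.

Conservation of mass across the mixing zone: C = (1.2·27.3 + 90.6·0.192) / (1.2 + 90.6) = 50.16/91.8 = 0.5464 mg/L.

0.546 mg/L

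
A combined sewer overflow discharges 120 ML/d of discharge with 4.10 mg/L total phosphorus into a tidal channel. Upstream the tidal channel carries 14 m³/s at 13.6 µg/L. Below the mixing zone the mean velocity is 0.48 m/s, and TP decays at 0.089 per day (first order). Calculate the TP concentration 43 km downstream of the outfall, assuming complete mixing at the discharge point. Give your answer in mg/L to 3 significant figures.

0.349 mg/L

120 ML/d = 1.389 m³/s.
13.6 µg/L = 0.0136 mg/L.
After complete mixing, C₀ = (1.389·4.1 + 14·0.0136) / 15.39 = 0.3824 mg/L.
Travel time t = 4.3e+04 m / 0.48 m/s = 8.958e+04 s = 1.037 d.
C = 0.3824·exp(−0.089·1.037) = 0.3824·0.9119 = 0.3487 mg/L.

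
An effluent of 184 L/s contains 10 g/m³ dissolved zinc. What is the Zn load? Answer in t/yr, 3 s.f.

184 L/s = 0.184 m³/s.
Mass flux = Q·C = 0.184 m³/s × 10 g/m³ = 1.84 g/s.
= 1.84 g/s × 31.56 = 58.07 t/yr.

58.1 t/yr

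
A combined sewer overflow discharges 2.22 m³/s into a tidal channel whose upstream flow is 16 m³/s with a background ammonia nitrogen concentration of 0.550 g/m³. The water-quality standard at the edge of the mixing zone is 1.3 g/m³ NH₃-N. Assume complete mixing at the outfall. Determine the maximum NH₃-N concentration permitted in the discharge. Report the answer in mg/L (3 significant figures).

Mass balance: 1.3·18.22 = 2.22·Cₑ + 16·0.55.
Cₑ = (23.69 − 8.8) / 2.22 = 6.705 mg/L.

6.71 mg/L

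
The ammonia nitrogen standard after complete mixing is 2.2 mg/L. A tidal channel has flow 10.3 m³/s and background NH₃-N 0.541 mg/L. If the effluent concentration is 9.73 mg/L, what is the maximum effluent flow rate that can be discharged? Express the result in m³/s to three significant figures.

2.27 m³/s

Mass balance at complete mixing: C_std·(Q_w + Q_r) = Q_w·C_e + Q_r·C_b.
Rearranging, Q_w = Q_r·(C_std − C_b)/(C_e − C_std) = 10.3·(2.2 − 0.541) / (9.73 − 2.2) = 2.269 m³/s.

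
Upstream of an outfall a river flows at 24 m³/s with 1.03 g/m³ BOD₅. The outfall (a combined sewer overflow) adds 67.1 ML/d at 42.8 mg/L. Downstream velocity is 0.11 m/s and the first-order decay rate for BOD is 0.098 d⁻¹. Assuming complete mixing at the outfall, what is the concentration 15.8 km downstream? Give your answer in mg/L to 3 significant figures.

1.99 mg/L

67.1 ML/d = 0.7766 m³/s.
After complete mixing, C₀ = (0.7766·42.8 + 24·1.03) / 24.78 = 2.339 mg/L.
Travel time t = 1.58e+04 m / 0.11 m/s = 1.436e+05 s = 1.662 d.
C = 2.339·exp(−0.098·1.662) = 2.339·0.8497 = 1.988 mg/L.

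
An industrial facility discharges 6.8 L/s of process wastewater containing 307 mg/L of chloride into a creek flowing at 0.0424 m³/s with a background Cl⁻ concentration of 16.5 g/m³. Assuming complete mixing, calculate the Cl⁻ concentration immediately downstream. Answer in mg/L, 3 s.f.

6.8 L/s = 0.0068 m³/s.
Flow-weighted mixing gives C = (0.0068·307 + 0.0424·16.5) / (0.0068 + 0.0424) = 2.787/0.0492 = 56.65 mg/L.

56.7 mg/L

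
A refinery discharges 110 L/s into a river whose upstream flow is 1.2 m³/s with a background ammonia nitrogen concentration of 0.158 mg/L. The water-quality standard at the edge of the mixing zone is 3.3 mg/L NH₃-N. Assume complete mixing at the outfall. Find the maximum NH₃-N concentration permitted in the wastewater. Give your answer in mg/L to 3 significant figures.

110 L/s = 0.11 m³/s.
Mass balance: 3.3·1.31 = 0.11·Cₑ + 1.2·0.158.
Cₑ = (4.323 − 0.1896) / 0.11 = 37.58 mg/L.

37.6 mg/L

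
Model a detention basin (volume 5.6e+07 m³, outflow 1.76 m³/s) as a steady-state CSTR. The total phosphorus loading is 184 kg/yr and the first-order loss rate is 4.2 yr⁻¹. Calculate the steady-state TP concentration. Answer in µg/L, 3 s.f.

Outflow Q = 1.76 m³/s × 3.156e+07 s/yr = 5.554e+07 m³/yr.
Steady-state CSTR mass balance: W = Q·C + k·V·C, so C = W/(Q + kV).
Q + kV = 5.554e+07 + 4.2·5.6e+07 = 2.907e+08 m³/yr.
C = 184/2.907e+08 = 6.329e-07 kg/m³ = 0.0006329 mg/L = 0.6329 µg/L.

0.633 µg/L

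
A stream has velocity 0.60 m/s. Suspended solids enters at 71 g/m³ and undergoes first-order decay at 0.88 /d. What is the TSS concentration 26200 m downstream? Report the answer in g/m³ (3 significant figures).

Travel time t = 26200 m / 0.60 m/s = 2.62e+04/0.60 = 4.367e+04 s = 0.5054 d.
First-order decay: C = 71·exp(−0.88·0.5054) = 71·0.641 = 45.51 g/m³.

45.5 g/m³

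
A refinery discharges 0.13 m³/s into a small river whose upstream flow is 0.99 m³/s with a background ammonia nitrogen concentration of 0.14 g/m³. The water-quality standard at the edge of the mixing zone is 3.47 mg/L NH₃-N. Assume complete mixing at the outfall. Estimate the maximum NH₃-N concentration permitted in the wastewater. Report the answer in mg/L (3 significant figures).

Mass balance: 3.47·1.12 = 0.13·Cₑ + 0.99·0.14.
Cₑ = (3.886 − 0.1386) / 0.13 = 28.83 mg/L.

28.8 mg/L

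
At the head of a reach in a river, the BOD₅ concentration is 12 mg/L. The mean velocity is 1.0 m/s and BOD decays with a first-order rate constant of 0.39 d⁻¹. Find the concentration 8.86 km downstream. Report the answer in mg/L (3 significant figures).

11.5 mg/L

Travel time t = 8.86 km / 1.0 m/s = 8860/1.0 = 8860 s = 0.1025 d.
First-order decay: C = 12·exp(−0.39·0.1025) = 12·0.9608 = 11.53 mg/L.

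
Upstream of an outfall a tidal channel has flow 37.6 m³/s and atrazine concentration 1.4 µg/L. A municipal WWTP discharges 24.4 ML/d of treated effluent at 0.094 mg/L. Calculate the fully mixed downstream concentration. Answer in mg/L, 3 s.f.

24.4 ML/d = 0.2824 m³/s.
1.4 µg/L = 0.0014 mg/L.
Flow-weighted mixing gives C = (0.2824·0.094 + 37.6·0.0014) / (0.2824 + 37.6) = 0.07919/37.88 = 0.00209 mg/L.

0.00209 mg/L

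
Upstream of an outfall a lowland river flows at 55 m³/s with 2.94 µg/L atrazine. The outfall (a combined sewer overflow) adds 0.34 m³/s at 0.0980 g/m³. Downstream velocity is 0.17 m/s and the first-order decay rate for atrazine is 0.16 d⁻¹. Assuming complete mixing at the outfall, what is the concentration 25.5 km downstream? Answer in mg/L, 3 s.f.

0.00267 mg/L

2.94 µg/L = 0.00294 mg/L.
After complete mixing, C₀ = (0.34·0.098 + 55·0.00294) / 55.34 = 0.003524 mg/L.
Travel time t = 2.55e+04 m / 0.17 m/s = 1.5e+05 s = 1.736 d.
C = 0.003524·exp(−0.16·1.736) = 0.003524·0.7575 = 0.002669 mg/L.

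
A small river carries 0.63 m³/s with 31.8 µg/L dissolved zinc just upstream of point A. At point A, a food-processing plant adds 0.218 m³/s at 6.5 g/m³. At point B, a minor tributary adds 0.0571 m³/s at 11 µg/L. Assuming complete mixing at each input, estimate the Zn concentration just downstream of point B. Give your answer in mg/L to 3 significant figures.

1.59 mg/L

31.8 µg/L = 0.0318 mg/L.
After input A: C = (0.63·0.0318 + 0.218·6.5) / 0.848 = 1.695 mg/L.
11 µg/L = 0.011 mg/L.
After input B: C = (0.848·1.695 + 0.0571·0.011) / 0.9051 = 1.588 mg/L.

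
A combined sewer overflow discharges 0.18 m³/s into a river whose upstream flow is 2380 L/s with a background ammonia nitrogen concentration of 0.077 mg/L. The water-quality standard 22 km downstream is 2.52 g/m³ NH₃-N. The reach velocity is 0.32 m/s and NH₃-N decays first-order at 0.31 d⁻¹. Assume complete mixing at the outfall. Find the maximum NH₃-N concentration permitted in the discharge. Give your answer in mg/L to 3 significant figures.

2380 L/s = 2.38 m³/s.
Travel time to the compliance point: t = 2.2e+04/0.32 = 6.875e+04 s = 0.7957 d; decay factor exp(−0.31·0.7957) = 0.7814.
So the concentration just after mixing may be at most 2.52/0.7814 = 3.225 mg/L.
Mass balance: 3.225·2.56 = 0.18·Cₑ + 2.38·0.077.
Cₑ = (8.256 − 0.1833) / 0.18 = 44.85 mg/L.

44.8 mg/L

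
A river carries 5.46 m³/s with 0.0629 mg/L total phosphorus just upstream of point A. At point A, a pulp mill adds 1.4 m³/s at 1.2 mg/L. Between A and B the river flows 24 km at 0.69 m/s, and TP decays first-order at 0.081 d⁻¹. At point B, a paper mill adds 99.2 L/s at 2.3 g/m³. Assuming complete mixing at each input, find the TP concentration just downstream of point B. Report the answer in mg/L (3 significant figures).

After input A: C = (5.46·0.0629 + 1.4·1.2) / 6.86 = 0.295 mg/L.
Over the 24 km reach to input B (t = 3.478e+04 s = 0.4026 d), decay gives C = 0.295·exp(−0.081·0.4026) = 0.2855 mg/L.
99.2 L/s = 0.0992 m³/s.
After input B: C = (6.86·0.2855 + 0.0992·2.3) / 6.959 = 0.3142 mg/L.

0.314 mg/L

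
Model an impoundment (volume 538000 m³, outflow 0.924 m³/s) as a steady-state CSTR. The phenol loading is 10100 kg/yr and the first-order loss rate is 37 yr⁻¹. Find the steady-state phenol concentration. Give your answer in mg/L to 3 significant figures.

Outflow Q = 0.924 m³/s × 3.156e+07 s/yr = 2.916e+07 m³/yr.
Steady-state CSTR mass balance: W = Q·C + k·V·C, so C = W/(Q + kV).
Q + kV = 2.916e+07 + 37·538000 = 4.907e+07 m³/yr.
C = 10100/4.907e+07 = 0.0002058 kg/m³ = 0.2058 mg/L.

0.206 mg/L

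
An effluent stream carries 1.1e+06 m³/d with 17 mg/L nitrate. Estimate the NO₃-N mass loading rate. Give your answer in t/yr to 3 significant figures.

6830 t/yr

1.1e+06 m³/d = 12.73 m³/s.
Mass flux = Q·C = 12.73 m³/s × 17 g/m³ = 216.4 g/s.
= 216.4 g/s × 31.56 = 6830 t/yr.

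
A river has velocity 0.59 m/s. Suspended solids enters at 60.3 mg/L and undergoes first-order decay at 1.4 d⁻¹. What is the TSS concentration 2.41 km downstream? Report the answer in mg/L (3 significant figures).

56.4 mg/L

Travel time t = 2.41 km / 0.59 m/s = 2410/0.59 = 4085 s = 0.04728 d.
First-order decay: C = 60.3·exp(−1.4·0.04728) = 60.3·0.936 = 56.44 mg/L.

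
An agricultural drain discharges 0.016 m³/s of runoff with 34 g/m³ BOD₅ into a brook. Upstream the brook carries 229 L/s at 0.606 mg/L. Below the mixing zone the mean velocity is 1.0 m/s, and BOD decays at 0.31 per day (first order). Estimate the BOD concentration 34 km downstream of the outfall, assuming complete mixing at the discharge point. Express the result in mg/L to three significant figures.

2.47 mg/L

229 L/s = 0.229 m³/s.
After complete mixing, C₀ = (0.016·34 + 0.229·0.606) / 0.245 = 2.787 mg/L.
Travel time t = 3.4e+04 m / 1.0 m/s = 3.4e+04 s = 0.3935 d.
C = 2.787·exp(−0.31·0.3935) = 2.787·0.8852 = 2.467 mg/L.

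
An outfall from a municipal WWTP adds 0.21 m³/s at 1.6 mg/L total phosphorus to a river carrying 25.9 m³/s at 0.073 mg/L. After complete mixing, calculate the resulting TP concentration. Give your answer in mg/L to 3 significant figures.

By mass balance at complete mixing, C = (0.21·1.6 + 25.9·0.073) / (0.21 + 25.9) = 2.227/26.11 = 0.08528 mg/L.

0.0853 mg/L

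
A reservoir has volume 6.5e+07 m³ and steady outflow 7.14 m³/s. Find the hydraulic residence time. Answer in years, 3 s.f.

Q = 7.14 m³/s × 3.156e+07 s/yr = 2.253e+08 m³/yr.
Hydraulic residence time τ = V/Q = 6.5e+07/2.253e+08 = 0.2885 yr.

0.288 yr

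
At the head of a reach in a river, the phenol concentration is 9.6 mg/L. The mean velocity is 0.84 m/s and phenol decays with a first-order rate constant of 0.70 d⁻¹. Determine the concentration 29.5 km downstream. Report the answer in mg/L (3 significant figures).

Travel time t = 29.5 km / 0.84 m/s = 2.95e+04/0.84 = 3.512e+04 s = 0.4065 d.
First-order decay: C = 9.6·exp(−0.70·0.4065) = 9.6·0.7524 = 7.223 mg/L.

7.22 mg/L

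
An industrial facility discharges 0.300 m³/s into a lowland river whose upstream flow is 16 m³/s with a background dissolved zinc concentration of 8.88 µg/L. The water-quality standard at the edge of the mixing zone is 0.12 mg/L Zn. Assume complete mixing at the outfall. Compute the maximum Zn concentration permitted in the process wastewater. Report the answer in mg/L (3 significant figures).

8.88 µg/L = 0.00888 mg/L.
Mass balance: 0.12·16.3 = 0.3·Cₑ + 16·0.00888.
Cₑ = (1.956 − 0.1421) / 0.3 = 6.046 mg/L.

6.05 mg/L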